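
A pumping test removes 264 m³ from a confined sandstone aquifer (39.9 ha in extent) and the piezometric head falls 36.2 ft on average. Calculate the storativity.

A = 39.9 ha = 3.99 × 10^5 m²
Δh = 36.2 ft = 11.03 m
S = ΔV / (A × Δh) = 264 m³ / (3.99 × 10^5 m² × 11.03 m) = 5.997 × 10^-5

S ≈ 6 × 10^-5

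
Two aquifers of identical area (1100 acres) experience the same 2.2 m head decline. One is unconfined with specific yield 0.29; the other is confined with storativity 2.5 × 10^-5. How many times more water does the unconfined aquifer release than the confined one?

ΔV_u / ΔV_c ≈ 11600

A = 1100 acres = 4.452 × 10^6 m²
Unconfined: ΔV_u = Sy × A × Δh = 0.29 × 4.452 × 10^6 × 2.2 = 2.84 × 10^6 m³
Confined: ΔV_c = S × A × Δh = 2.5 × 10^-5 × 4.452 × 10^6 × 2.2 = 244.8 m³
Ratio = ΔV_u / ΔV_c = Sy / S = 0.29 / 2.5 × 10^-5 = 11600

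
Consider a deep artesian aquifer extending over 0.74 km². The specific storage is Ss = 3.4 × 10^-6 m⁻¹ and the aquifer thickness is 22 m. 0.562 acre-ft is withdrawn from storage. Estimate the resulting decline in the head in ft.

S = Ss × b = 3.4 × 10^-6 m⁻¹ × 22 m = 7.48 × 10^-5
A = 0.74 km² = 7.4 × 10^5 m²
ΔV = 0.562 acre-ft = 693.2 m³
Δh = ΔV / (S × A) = 693.2 m³ / (7.48 × 10^-5 × 7.4 × 10^5 m²) = 12.52 m
Δh = 12.52 m = 41.09 ft

Δh ≈ 41.1 ft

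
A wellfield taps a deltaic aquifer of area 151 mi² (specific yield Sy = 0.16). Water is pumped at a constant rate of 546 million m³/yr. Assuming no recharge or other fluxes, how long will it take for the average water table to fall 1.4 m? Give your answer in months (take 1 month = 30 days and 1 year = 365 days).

A = 151 mi² = 3.911 × 10^8 m²
ΔV = Sy × A × Δh = 0.16 × 3.911 × 10^8 × 1.4 = 8.76 × 10^7 m³
Q = 546 million m³/yr = 1.496 × 10^6 m³/d
t = ΔV / Q = 8.76 × 10^7 m³ / 1.496 × 10^6 m³/d = 58.56 d
t = 58.56 d ≈ 1.952 months

t ≈ 1.95 months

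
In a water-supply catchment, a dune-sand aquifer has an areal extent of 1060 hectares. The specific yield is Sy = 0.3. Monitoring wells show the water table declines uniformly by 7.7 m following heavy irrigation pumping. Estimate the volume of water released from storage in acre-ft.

A = 1060 hectares = 1.06 × 10^7 m²
ΔV = Sy × A × Δh = 0.3 × 1.06 × 10^7 m² × 7.7 m = 2.449 × 10^7 m³
ΔV = 2.449 × 10^7 m³ = 19850 acre-ft

ΔV ≈ 19900 acre-ft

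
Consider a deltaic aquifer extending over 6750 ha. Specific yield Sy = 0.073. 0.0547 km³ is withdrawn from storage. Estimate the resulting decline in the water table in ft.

Δh ≈ 36.4 ft

A = 6750 ha = 6.75 × 10^7 m²
ΔV = 0.0547 km³ = 5.47 × 10^7 m³
Δh = ΔV / (Sy × A) = 5.47 × 10^7 m³ / (0.073 × 6.75 × 10^7 m²) = 11.1 m
Δh = 11.1 m = 36.42 ft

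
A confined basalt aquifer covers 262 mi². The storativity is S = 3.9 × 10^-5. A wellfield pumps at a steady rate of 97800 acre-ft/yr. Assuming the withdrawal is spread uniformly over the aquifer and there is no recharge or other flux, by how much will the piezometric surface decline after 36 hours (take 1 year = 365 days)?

A = 262 mi² = 6.786 × 10^8 m²
Q = 97800 acre-ft/yr = 3.305 × 10^5 m³/d
t = 36 hours = 1.5 d
ΔV = Q × t = 3.305 × 10^5 m³/d × 1.5 d = 4.958 × 10^5 m³
Δh = ΔV / (S × A) = 4.958 × 10^5 / (3.9 × 10^-5 × 6.786 × 10^8) = 18.73 m

Δh ≈ 18.7 m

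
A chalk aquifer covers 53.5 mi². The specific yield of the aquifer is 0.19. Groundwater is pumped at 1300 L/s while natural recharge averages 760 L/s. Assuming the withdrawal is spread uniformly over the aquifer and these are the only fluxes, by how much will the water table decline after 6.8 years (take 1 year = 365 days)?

Δh ≈ 4.4 m

A = 53.5 mi² = 1.386 × 10^8 m²
Net abstraction = 1300 − 760 = 540 L/s
Q_net = 540 L/s = 46660 m³/d
t = 6.8 years = 2482 d
ΔV = Q × t = 46660 m³/d × 2482 d = 1.158 × 10^8 m³
Δh = ΔV / (Sy × A) = 1.158 × 10^8 / (0.19 × 1.386 × 10^8) = 4.398 m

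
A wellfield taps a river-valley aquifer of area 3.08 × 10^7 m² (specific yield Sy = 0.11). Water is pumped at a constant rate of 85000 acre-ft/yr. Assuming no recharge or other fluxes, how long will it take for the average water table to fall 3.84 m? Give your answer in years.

ΔV = Sy × A × Δh = 0.11 × 3.08 × 10^7 × 3.84 = 1.301 × 10^7 m³
Q = 85000 acre-ft/yr = 2.872 × 10^5 m³/d
t = ΔV / Q = 1.301 × 10^7 m³ / 2.872 × 10^5 m³/d = 45.29 d
t = 45.29 d ≈ 0.1241 years

t ≈ 0.124 years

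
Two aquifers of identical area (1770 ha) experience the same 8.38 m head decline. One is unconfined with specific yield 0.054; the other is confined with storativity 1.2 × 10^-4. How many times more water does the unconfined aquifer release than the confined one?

A = 1770 ha = 1.77 × 10^7 m²
Unconfined: ΔV_u = Sy × A × Δh = 0.054 × 1.77 × 10^7 × 8.38 = 8.01 × 10^6 m³
Confined: ΔV_c = S × A × Δh = 1.2 × 10^-4 × 1.77 × 10^7 × 8.38 = 17800 m³
Ratio = ΔV_u / ΔV_c = Sy / S = 0.054 / 1.2 × 10^-4 = 450

ΔV_u / ΔV_c ≈ 450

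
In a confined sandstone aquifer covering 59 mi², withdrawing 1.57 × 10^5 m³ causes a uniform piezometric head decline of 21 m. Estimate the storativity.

S ≈ 4.9 × 10^-5

A = 59 mi² = 1.528 × 10^8 m²
S = ΔV / (A × Δh) = 1.57 × 10^5 m³ / (1.528 × 10^8 m² × 21 m) = 4.892 × 10^-5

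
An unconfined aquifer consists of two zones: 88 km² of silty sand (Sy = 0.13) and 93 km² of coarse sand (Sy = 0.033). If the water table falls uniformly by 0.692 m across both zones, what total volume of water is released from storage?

A₁ = 88 km² = 8.8 × 10^7 m²; A₂ = 93 km² = 9.3 × 10^7 m²
ΔV₁ = 0.13 × 8.8 × 10^7 × 0.692 = 7.916 × 10^6 m³
ΔV₂ = 0.033 × 9.3 × 10^7 × 0.692 = 2.124 × 10^6 m³
ΔV = ΔV₁ + ΔV₂ = 1.004 × 10^7 m³

ΔV ≈ 1 × 10^7 m³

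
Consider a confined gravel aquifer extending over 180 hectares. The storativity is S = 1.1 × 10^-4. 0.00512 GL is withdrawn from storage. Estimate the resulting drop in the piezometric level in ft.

A = 180 hectares = 1.8 × 10^6 m²
ΔV = 0.00512 GL = 5120 m³
Δh = ΔV / (S × A) = 5120 m³ / (1.1 × 10^-4 × 1.8 × 10^6 m²) = 25.86 m
Δh = 25.86 m = 84.84 ft

Δh ≈ 84.8 ft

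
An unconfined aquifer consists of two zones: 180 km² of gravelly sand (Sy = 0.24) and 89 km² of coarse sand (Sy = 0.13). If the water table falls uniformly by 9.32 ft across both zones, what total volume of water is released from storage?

ΔV ≈ 1.56 × 10^8 m³

A₁ = 180 km² = 1.8 × 10^8 m²; A₂ = 89 km² = 8.9 × 10^7 m²
Δh = 9.32 ft = 2.841 m
ΔV₁ = 0.24 × 1.8 × 10^8 × 2.841 = 1.227 × 10^8 m³
ΔV₂ = 0.13 × 8.9 × 10^7 × 2.841 = 3.287 × 10^7 m³
ΔV = ΔV₁ + ΔV₂ = 1.556 × 10^8 m³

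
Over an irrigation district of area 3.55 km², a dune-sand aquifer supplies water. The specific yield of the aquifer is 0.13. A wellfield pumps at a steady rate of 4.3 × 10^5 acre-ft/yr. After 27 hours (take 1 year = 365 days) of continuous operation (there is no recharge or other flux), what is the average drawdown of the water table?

Δh ≈ 3.54 m

A = 3.55 km² = 3.55 × 10^6 m²
Q = 4.3 × 10^5 acre-ft/yr = 1.453 × 10^6 m³/d
t = 27 hours = 1.125 d
ΔV = Q × t = 1.453 × 10^6 m³/d × 1.125 d = 1.635 × 10^6 m³
Δh = ΔV / (Sy × A) = 1.635 × 10^6 / (0.13 × 3.55 × 10^6) = 3.542 m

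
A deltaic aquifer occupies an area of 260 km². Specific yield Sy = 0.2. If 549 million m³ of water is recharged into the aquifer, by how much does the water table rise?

Δh ≈ 10.6 m

A = 260 km² = 2.6 × 10^8 m²
ΔV = 549 million m³ = 5.49 × 10^8 m³
Δh = ΔV / (Sy × A) = 5.49 × 10^8 m³ / (0.2 × 2.6 × 10^8 m²) = 10.56 m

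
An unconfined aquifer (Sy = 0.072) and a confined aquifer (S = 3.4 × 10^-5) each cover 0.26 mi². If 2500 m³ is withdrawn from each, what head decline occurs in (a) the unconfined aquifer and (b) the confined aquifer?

Δh_u ≈ 0.0516 m; Δh_c ≈ 109 m

A = 0.26 mi² = 6.734 × 10^5 m²
Unconfined: Δh_u = ΔV/(Sy·A) = 2500/(0.072 × 6.734 × 10^5) = 0.05156 m
Confined: Δh_c = ΔV/(S·A) = 2500/(3.4 × 10^-5 × 6.734 × 10^5) = 109.2 m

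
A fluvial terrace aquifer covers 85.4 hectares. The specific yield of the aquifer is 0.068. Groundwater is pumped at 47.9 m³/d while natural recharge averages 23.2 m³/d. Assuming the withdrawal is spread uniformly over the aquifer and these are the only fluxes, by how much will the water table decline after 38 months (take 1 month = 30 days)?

Δh ≈ 0.485 m

A = 85.4 hectares = 8.54 × 10^5 m²
Net abstraction = 47.9 − 23.2 = 24.7 m³/d
t = 38 months = 1140 d
ΔV = Q × t = 24.7 m³/d × 1140 d = 28160 m³
Δh = ΔV / (Sy × A) = 28160 / (0.068 × 8.54 × 10^5) = 0.4849 m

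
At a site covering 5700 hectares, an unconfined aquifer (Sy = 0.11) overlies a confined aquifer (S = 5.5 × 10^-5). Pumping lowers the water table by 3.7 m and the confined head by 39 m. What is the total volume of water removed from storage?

A = 5700 hectares = 5.7 × 10^7 m²
Unconfined: ΔV_u = Sy × A × Δh_u = 0.11 × 5.7 × 10^7 × 3.7 = 2.32 × 10^7 m³
Confined: ΔV_c = S × A × Δh_c = 5.5 × 10^-5 × 5.7 × 10^7 × 39 = 1.223 × 10^5 m³
Total ΔV = 2.32 × 10^7 + 1.223 × 10^5 = 2.332 × 10^7 m³

ΔV ≈ 2.33 × 10^7 m³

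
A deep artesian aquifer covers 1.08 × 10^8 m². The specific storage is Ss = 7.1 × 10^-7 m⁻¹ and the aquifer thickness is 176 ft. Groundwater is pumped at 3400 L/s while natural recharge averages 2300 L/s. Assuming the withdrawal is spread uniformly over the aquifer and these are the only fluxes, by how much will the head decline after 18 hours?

b = 176 ft = 53.64 m
S = Ss × b = 7.1 × 10^-7 m⁻¹ × 53.64 m = 3.809 × 10^-5
Net abstraction = 3400 − 2300 = 1100 L/s
Q_net = 1100 L/s = 95040 m³/d
t = 18 hours = 0.75 d
ΔV = Q × t = 95040 m³/d × 0.75 d = 71280 m³
Δh = ΔV / (S × A) = 71280 / (3.809 × 10^-5 × 1.08 × 10^8) = 17.33 m

Δh ≈ 17.3 m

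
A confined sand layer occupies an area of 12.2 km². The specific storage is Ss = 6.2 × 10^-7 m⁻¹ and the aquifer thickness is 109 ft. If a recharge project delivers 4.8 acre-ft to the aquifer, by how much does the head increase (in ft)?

b = 109 ft = 33.22 m
S = Ss × b = 6.2 × 10^-7 m⁻¹ × 33.22 m = 2.06 × 10^-5
A = 12.2 km² = 1.22 × 10^7 m²
ΔV = 4.8 acre-ft = 5921 m³
Δh = ΔV / (S × A) = 5921 m³ / (2.06 × 10^-5 × 1.22 × 10^7 m²) = 23.56 m
Δh = 23.56 m = 77.3 ft

Δh ≈ 77.3 ft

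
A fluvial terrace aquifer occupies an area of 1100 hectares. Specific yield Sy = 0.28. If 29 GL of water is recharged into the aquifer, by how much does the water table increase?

Δh ≈ 9.42 m

A = 1100 hectares = 1.1 × 10^7 m²
ΔV = 29 GL = 2.9 × 10^7 m³
Δh = ΔV / (Sy × A) = 2.9 × 10^7 m³ / (0.28 × 1.1 × 10^7 m²) = 9.416 m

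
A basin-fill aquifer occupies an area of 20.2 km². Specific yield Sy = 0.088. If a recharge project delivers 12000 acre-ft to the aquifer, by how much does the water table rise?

A = 20.2 km² = 2.02 × 10^7 m²
ΔV = 12000 acre-ft = 1.48 × 10^7 m³
Δh = ΔV / (Sy × A) = 1.48 × 10^7 m³ / (0.088 × 2.02 × 10^7 m²) = 8.327 m

Δh ≈ 8.33 m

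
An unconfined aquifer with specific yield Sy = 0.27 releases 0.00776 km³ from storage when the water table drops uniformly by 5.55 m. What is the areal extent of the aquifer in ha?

A ≈ 518 ha

ΔV = 0.00776 km³ = 7.76 × 10^6 m³
A = ΔV / (Sy × Δh) = 7.76 × 10^6 / (0.27 × 5.55) = 5.179 × 10^6 m²
A = 5.179 × 10^6 m² = 517.9 ha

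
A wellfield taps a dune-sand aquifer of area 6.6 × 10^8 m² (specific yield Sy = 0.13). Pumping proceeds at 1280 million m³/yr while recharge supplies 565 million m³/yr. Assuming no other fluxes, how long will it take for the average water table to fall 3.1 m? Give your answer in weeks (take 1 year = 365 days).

ΔV = Sy × A × Δh = 0.13 × 6.6 × 10^8 × 3.1 = 2.66 × 10^8 m³
Net withdrawal = 1280 − 565 = 715 million m³/yr = 1.959 × 10^6 m³/d
t = ΔV / Q = 2.66 × 10^8 m³ / 1.959 × 10^6 m³/d = 135.8 d
t = 135.8 d ≈ 19.4 weeks

t ≈ 19.4 weeks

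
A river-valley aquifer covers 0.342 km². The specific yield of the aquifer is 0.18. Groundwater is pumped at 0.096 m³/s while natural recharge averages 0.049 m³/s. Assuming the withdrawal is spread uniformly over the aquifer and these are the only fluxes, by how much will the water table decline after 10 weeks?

A = 0.342 km² = 3.42 × 10^5 m²
Net abstraction = 0.096 − 0.049 = 0.047 m³/s
Q_net = 0.047 m³/s = 4061 m³/d
t = 10 weeks = 70 d
ΔV = Q × t = 4061 m³/d × 70 d = 2.843 × 10^5 m³
Δh = ΔV / (Sy × A) = 2.843 × 10^5 / (0.18 × 3.42 × 10^5) = 4.618 m

Δh ≈ 4.62 m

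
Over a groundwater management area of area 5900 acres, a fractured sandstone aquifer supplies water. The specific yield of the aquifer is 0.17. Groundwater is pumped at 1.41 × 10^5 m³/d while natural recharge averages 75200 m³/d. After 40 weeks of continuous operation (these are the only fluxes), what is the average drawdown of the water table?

Δh ≈ 4.54 m

A = 5900 acres = 2.388 × 10^7 m²
Net abstraction = 1.41 × 10^5 − 75200 = 65800 m³/d
t = 40 weeks = 280 d
ΔV = Q × t = 65800 m³/d × 280 d = 1.842 × 10^7 m³
Δh = ΔV / (Sy × A) = 1.842 × 10^7 / (0.17 × 2.388 × 10^7) = 4.539 m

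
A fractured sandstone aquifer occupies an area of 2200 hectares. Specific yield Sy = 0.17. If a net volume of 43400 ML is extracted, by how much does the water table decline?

Δh ≈ 11.6 m

A = 2200 hectares = 2.2 × 10^7 m²
ΔV = 43400 ML = 4.34 × 10^7 m³
Δh = ΔV / (Sy × A) = 4.34 × 10^7 m³ / (0.17 × 2.2 × 10^7 m²) = 11.6 m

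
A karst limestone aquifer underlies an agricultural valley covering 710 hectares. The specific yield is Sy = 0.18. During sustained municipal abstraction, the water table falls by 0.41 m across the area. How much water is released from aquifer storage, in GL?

A = 710 hectares = 7.1 × 10^6 m²
ΔV = Sy × A × Δh = 0.18 × 7.1 × 10^6 m² × 0.41 m = 5.24 × 10^5 m³
ΔV = 5.24 × 10^5 m³ = 0.524 GL

ΔV ≈ 0.524 GL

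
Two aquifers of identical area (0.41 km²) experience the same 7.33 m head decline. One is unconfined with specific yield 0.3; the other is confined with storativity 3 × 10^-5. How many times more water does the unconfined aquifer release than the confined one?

A = 0.41 km² = 4.1 × 10^5 m²
Unconfined: ΔV_u = Sy × A × Δh = 0.3 × 4.1 × 10^5 × 7.33 = 9.016 × 10^5 m³
Confined: ΔV_c = S × A × Δh = 3 × 10^-5 × 4.1 × 10^5 × 7.33 = 90.16 m³
Ratio = ΔV_u / ΔV_c = Sy / S = 0.3 / 3 × 10^-5 = 10000

ΔV_u / ΔV_c ≈ 10000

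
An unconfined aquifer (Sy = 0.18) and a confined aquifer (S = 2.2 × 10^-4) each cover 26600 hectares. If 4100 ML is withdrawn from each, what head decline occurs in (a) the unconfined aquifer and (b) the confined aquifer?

A = 26600 hectares = 2.66 × 10^8 m²
ΔV = 4100 ML = 4.1 × 10^6 m³
Unconfined: Δh_u = ΔV/(Sy·A) = 4.1 × 10^6/(0.18 × 2.66 × 10^8) = 0.08563 m
Confined: Δh_c = ΔV/(S·A) = 4.1 × 10^6/(2.2 × 10^-4 × 2.66 × 10^8) = 70.06 m

Δh_u ≈ 0.0856 m; Δh_c ≈ 70.1 m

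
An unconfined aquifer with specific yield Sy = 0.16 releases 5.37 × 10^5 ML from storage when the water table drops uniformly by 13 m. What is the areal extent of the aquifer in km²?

A ≈ 258 km²

ΔV = 5.37 × 10^5 ML = 5.37 × 10^8 m³
A = ΔV / (Sy × Δh) = 5.37 × 10^8 / (0.16 × 13) = 2.582 × 10^8 m²
A = 2.582 × 10^8 m² = 258.2 km²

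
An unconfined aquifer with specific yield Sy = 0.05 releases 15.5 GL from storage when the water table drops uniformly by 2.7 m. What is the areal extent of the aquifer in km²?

ΔV = 15.5 GL = 1.55 × 10^7 m³
A = ΔV / (Sy × Δh) = 1.55 × 10^7 / (0.05 × 2.7) = 1.148 × 10^8 m²
A = 1.148 × 10^8 m² = 114.8 km²

A ≈ 115 km²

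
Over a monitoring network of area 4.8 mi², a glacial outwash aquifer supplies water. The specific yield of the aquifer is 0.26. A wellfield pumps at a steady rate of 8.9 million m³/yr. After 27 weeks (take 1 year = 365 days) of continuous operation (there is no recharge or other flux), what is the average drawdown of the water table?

Δh ≈ 1.43 m

A = 4.8 mi² = 1.243 × 10^7 m²
Q = 8.9 million m³/yr = 24380 m³/d
t = 27 weeks = 189 d
ΔV = Q × t = 24380 m³/d × 189 d = 4.608 × 10^6 m³
Δh = ΔV / (Sy × A) = 4.608 × 10^6 / (0.26 × 1.243 × 10^7) = 1.426 m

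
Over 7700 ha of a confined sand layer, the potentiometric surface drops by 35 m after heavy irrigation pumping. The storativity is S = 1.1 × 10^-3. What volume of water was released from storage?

ΔV ≈ 2.96 × 10^6 m³

A = 7700 ha = 7.7 × 10^7 m²
ΔV = S × A × Δh = 0.0011 × 7.7 × 10^7 m² × 35 m = 2.965 × 10^6 m³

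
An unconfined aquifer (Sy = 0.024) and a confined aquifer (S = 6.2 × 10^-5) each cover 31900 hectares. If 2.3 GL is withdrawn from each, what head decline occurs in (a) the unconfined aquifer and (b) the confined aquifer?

Δh_u ≈ 0.3 m; Δh_c ≈ 116 m

A = 31900 hectares = 3.19 × 10^8 m²
ΔV = 2.3 GL = 2.3 × 10^6 m³
Unconfined: Δh_u = ΔV/(Sy·A) = 2.3 × 10^6/(0.024 × 3.19 × 10^8) = 0.3004 m
Confined: Δh_c = ΔV/(S·A) = 2.3 × 10^6/(6.2 × 10^-5 × 3.19 × 10^8) = 116.3 m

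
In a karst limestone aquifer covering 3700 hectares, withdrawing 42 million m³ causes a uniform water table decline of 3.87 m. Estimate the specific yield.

Sy ≈ 0.29

A = 3700 hectares = 3.7 × 10^7 m²
ΔV = 42 million m³ = 4.2 × 10^7 m³
Sy = ΔV / (A × Δh) = 4.2 × 10^7 m³ / (3.7 × 10^7 m² × 3.87 m) = 0.2933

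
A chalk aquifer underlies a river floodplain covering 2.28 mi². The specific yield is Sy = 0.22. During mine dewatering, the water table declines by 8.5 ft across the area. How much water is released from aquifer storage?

A = 2.28 mi² = 5.905 × 10^6 m²
Δh = 8.5 ft = 2.591 m
ΔV = Sy × A × Δh = 0.22 × 5.905 × 10^6 m² × 2.591 m = 3.366 × 10^6 m³

ΔV ≈ 3.37 × 10^6 m³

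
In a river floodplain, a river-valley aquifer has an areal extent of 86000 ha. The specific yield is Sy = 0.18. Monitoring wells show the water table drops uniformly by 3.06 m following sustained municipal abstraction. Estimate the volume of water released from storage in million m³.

A = 86000 ha = 8.6 × 10^8 m²
ΔV = Sy × A × Δh = 0.18 × 8.6 × 10^8 m² × 3.06 m = 4.737 × 10^8 m³
ΔV = 4.737 × 10^8 m³ = 473.7 million m³

ΔV ≈ 474 million m³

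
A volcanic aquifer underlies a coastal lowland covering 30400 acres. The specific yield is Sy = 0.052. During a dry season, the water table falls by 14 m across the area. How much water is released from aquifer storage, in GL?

A = 30400 acres = 1.23 × 10^8 m²
ΔV = Sy × A × Δh = 0.052 × 1.23 × 10^8 m² × 14 m = 8.956 × 10^7 m³
ΔV = 8.956 × 10^7 m³ = 89.56 GL

ΔV ≈ 89.6 GL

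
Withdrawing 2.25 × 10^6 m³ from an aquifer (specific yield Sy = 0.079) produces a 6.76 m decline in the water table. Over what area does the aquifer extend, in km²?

A ≈ 4.21 km²

A = ΔV / (Sy × Δh) = 2.25 × 10^6 / (0.079 × 6.76) = 4.213 × 10^6 m²
A = 4.213 × 10^6 m² = 4.213 km²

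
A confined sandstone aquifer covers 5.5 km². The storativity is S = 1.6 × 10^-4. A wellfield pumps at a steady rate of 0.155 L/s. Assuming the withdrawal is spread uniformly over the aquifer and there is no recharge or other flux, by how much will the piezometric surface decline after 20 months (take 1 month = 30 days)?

Δh ≈ 9.13 m

A = 5.5 km² = 5.5 × 10^6 m²
Q = 0.155 L/s = 13.39 m³/d
t = 20 months = 600 d
ΔV = Q × t = 13.39 m³/d × 600 d = 8035 m³
Δh = ΔV / (S × A) = 8035 / (1.6 × 10^-4 × 5.5 × 10^6) = 9.131 m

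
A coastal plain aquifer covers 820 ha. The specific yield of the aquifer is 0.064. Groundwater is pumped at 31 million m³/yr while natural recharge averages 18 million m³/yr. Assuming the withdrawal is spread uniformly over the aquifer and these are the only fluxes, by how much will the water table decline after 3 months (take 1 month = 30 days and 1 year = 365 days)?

Δh ≈ 6.11 m

A = 820 ha = 8.2 × 10^6 m²
Net abstraction = 31 − 18 = 13 million m³/yr
Q_net = 13 million m³/yr = 35620 m³/d
t = 3 months = 90 d
ΔV = Q × t = 35620 m³/d × 90 d = 3.205 × 10^6 m³
Δh = ΔV / (Sy × A) = 3.205 × 10^6 / (0.064 × 8.2 × 10^6) = 6.108 m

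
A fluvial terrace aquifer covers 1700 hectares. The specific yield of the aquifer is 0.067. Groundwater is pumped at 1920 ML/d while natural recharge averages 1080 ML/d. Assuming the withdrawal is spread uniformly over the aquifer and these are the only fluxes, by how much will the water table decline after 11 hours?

Δh ≈ 0.338 m

A = 1700 hectares = 1.7 × 10^7 m²
Net abstraction = 1920 − 1080 = 840 ML/d
Q_net = 840 ML/d = 8.4 × 10^5 m³/d
t = 11 hours = 0.4583 d
ΔV = Q × t = 8.4 × 10^5 m³/d × 0.4583 d = 3.85 × 10^5 m³
Δh = ΔV / (Sy × A) = 3.85 × 10^5 / (0.067 × 1.7 × 10^7) = 0.338 m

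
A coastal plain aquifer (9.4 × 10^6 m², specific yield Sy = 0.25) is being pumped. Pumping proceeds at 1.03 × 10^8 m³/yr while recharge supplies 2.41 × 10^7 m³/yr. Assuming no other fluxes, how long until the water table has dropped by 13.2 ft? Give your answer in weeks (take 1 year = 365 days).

t ≈ 6.25 weeks

Δh = 13.2 ft = 4.023 m
ΔV = Sy × A × Δh = 0.25 × 9.4 × 10^6 × 4.023 = 9.455 × 10^6 m³
Net withdrawal = 1.03 × 10^8 − 2.41 × 10^7 = 7.89 × 10^7 m³/yr = 2.162 × 10^5 m³/d
t = ΔV / Q = 9.455 × 10^6 m³ / 2.162 × 10^5 m³/d = 43.74 d
t = 43.74 d ≈ 6.248 weeks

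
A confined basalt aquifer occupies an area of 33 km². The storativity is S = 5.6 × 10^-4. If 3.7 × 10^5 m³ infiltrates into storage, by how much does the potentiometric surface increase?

A = 33 km² = 3.3 × 10^7 m²
Δh = ΔV / (S × A) = 3.7 × 10^5 m³ / (5.6 × 10^-4 × 3.3 × 10^7 m²) = 20.02 m

Δh ≈ 20 m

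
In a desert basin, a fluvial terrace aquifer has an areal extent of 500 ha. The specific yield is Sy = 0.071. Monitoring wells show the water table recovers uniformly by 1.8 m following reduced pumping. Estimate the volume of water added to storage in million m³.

A = 500 ha = 5 × 10^6 m²
ΔV = Sy × A × Δh = 0.071 × 5 × 10^6 m² × 1.8 m = 6.39 × 10^5 m³
ΔV = 6.39 × 10^5 m³ = 0.639 million m³

ΔV ≈ 0.639 million m³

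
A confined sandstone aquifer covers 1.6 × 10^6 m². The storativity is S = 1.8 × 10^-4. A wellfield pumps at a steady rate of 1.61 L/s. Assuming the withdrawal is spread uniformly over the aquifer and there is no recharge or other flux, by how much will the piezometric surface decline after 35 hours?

Q = 1.61 L/s = 139.1 m³/d
t = 35 hours = 1.458 d
ΔV = Q × t = 139.1 m³/d × 1.458 d = 202.9 m³
Δh = ΔV / (S × A) = 202.9 / (1.8 × 10^-4 × 1.6 × 10^6) = 0.7044 m

Δh ≈ 0.704 m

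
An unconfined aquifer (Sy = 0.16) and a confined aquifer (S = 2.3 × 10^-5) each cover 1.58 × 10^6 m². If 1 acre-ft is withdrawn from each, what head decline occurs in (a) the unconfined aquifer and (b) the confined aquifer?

Δh_u ≈ 0.00488 m; Δh_c ≈ 33.9 m

ΔV = 1 acre-ft = 1233 m³
Unconfined: Δh_u = ΔV/(Sy·A) = 1233/(0.16 × 1.58 × 10^6) = 0.004879 m
Confined: Δh_c = ΔV/(S·A) = 1233/(2.3 × 10^-5 × 1.58 × 10^6) = 33.94 m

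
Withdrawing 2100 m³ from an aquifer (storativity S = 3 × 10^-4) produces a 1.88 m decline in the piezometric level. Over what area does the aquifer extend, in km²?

A = ΔV / (S × Δh) = 2100 / (3 × 10^-4 × 1.88) = 3.723 × 10^6 m²
A = 3.723 × 10^6 m² = 3.723 km²

A ≈ 3.72 km²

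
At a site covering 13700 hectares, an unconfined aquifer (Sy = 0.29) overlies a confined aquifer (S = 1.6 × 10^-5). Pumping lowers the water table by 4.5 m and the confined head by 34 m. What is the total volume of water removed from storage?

ΔV ≈ 1.79 × 10^8 m³

A = 13700 hectares = 1.37 × 10^8 m²
Unconfined: ΔV_u = Sy × A × Δh_u = 0.29 × 1.37 × 10^8 × 4.5 = 1.788 × 10^8 m³
Confined: ΔV_c = S × A × Δh_c = 1.6 × 10^-5 × 1.37 × 10^8 × 34 = 74530 m³
Total ΔV = 1.788 × 10^8 + 74530 = 1.789 × 10^8 m³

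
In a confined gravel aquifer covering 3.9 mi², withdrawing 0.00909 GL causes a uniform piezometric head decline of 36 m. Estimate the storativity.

S ≈ 2.5 × 10^-5

A = 3.9 mi² = 1.01 × 10^7 m²
ΔV = 0.00909 GL = 9090 m³
S = ΔV / (A × Δh) = 9090 m³ / (1.01 × 10^7 m² × 36 m) = 2.5 × 10^-5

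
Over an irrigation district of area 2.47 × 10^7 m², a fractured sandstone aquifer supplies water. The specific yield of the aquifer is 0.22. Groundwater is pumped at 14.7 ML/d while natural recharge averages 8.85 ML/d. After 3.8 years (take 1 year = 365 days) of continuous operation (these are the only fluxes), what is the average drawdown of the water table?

Δh ≈ 1.49 m

Net abstraction = 14.7 − 8.85 = 5.85 ML/d
Q_net = 5.85 ML/d = 5850 m³/d
t = 3.8 years = 1387 d
ΔV = Q × t = 5850 m³/d × 1387 d = 8.114 × 10^6 m³
Δh = ΔV / (Sy × A) = 8.114 × 10^6 / (0.22 × 2.47 × 10^7) = 1.493 m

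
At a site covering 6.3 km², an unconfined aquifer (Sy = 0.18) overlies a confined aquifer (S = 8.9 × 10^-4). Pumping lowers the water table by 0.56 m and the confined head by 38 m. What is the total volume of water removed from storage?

ΔV ≈ 8.48 × 10^5 m³

A = 6.3 km² = 6.3 × 10^6 m²
Unconfined: ΔV_u = Sy × A × Δh_u = 0.18 × 6.3 × 10^6 × 0.56 = 6.35 × 10^5 m³
Confined: ΔV_c = S × A × Δh_c = 8.9 × 10^-4 × 6.3 × 10^6 × 38 = 2.131 × 10^5 m³
Total ΔV = 6.35 × 10^5 + 2.131 × 10^5 = 8.481 × 10^5 m³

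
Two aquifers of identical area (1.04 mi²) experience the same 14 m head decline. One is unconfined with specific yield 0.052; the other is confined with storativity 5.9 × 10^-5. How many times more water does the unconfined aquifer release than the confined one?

ΔV_u / ΔV_c ≈ 881

A = 1.04 mi² = 2.694 × 10^6 m²
Unconfined: ΔV_u = Sy × A × Δh = 0.052 × 2.694 × 10^6 × 14 = 1.961 × 10^6 m³
Confined: ΔV_c = S × A × Δh = 5.9 × 10^-5 × 2.694 × 10^6 × 14 = 2225 m³
Ratio = ΔV_u / ΔV_c = Sy / S = 0.052 / 5.9 × 10^-5 = 881.4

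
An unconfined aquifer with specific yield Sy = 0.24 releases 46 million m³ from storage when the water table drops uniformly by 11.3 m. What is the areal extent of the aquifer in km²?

ΔV = 46 million m³ = 4.6 × 10^7 m³
A = ΔV / (Sy × Δh) = 4.6 × 10^7 / (0.24 × 11.3) = 1.696 × 10^7 m²
A = 1.696 × 10^7 m² = 16.96 km²

A ≈ 17 km²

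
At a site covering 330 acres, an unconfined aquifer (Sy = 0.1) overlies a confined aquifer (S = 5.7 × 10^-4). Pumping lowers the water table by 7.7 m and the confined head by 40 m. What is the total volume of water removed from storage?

ΔV ≈ 1.06 × 10^6 m³

A = 330 acres = 1.335 × 10^6 m²
Unconfined: ΔV_u = Sy × A × Δh_u = 0.1 × 1.335 × 10^6 × 7.7 = 1.028 × 10^6 m³
Confined: ΔV_c = S × A × Δh_c = 5.7 × 10^-4 × 1.335 × 10^6 × 40 = 30450 m³
Total ΔV = 1.028 × 10^6 + 30450 = 1.059 × 10^6 m³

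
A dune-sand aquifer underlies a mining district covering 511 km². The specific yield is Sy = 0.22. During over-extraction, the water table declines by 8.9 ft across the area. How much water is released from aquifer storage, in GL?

ΔV ≈ 305 GL

A = 511 km² = 5.11 × 10^8 m²
Δh = 8.9 ft = 2.713 m
ΔV = Sy × A × Δh = 0.22 × 5.11 × 10^8 m² × 2.713 m = 3.05 × 10^8 m³
ΔV = 3.05 × 10^8 m³ = 305 GL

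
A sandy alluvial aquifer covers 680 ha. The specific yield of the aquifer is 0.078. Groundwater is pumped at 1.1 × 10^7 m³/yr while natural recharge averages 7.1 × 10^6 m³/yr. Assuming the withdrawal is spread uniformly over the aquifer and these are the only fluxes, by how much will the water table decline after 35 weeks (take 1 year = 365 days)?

A = 680 ha = 6.8 × 10^6 m²
Net abstraction = 1.1 × 10^7 − 7.1 × 10^6 = 3.9 × 10^6 m³/yr
Q_net = 3.9 × 10^6 m³/yr = 10680 m³/d
t = 35 weeks = 245 d
ΔV = Q × t = 10680 m³/d × 245 d = 2.618 × 10^6 m³
Δh = ΔV / (Sy × A) = 2.618 × 10^6 / (0.078 × 6.8 × 10^6) = 4.936 m

Δh ≈ 4.94 m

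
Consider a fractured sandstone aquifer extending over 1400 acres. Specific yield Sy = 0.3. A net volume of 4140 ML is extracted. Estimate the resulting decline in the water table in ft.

A = 1400 acres = 5.666 × 10^6 m²
ΔV = 4140 ML = 4.14 × 10^6 m³
Δh = ΔV / (Sy × A) = 4.14 × 10^6 m³ / (0.3 × 5.666 × 10^6 m²) = 2.436 m
Δh = 2.436 m = 7.991 ft

Δh ≈ 7.99 ft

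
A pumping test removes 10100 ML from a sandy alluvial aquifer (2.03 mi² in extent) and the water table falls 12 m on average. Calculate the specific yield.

Sy ≈ 0.16

A = 2.03 mi² = 5.258 × 10^6 m²
ΔV = 10100 ML = 1.01 × 10^7 m³
Sy = ΔV / (A × Δh) = 1.01 × 10^7 m³ / (5.258 × 10^6 m² × 12 m) = 0.1601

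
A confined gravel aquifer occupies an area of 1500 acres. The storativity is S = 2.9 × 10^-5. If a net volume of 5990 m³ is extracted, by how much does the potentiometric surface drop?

A = 1500 acres = 6.07 × 10^6 m²
Δh = ΔV / (S × A) = 5990 m³ / (2.9 × 10^-5 × 6.07 × 10^6 m²) = 34.03 m

Δh ≈ 34 m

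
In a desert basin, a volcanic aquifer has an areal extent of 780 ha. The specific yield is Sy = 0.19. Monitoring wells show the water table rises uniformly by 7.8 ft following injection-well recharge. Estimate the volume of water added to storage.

ΔV ≈ 3.52 × 10^6 m³

A = 780 ha = 7.8 × 10^6 m²
Δh = 7.8 ft = 2.377 m
ΔV = Sy × A × Δh = 0.19 × 7.8 × 10^6 m² × 2.377 m = 3.523 × 10^6 m³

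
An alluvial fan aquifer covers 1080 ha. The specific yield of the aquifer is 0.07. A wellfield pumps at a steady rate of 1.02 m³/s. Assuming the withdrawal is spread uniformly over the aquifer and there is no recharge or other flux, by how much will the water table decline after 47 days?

A = 1080 ha = 1.08 × 10^7 m²
Q = 1.02 m³/s = 88130 m³/d
ΔV = Q × t = 88130 m³/d × 47 d = 4.142 × 10^6 m³
Δh = ΔV / (Sy × A) = 4.142 × 10^6 / (0.07 × 1.08 × 10^7) = 5.479 m

Δh ≈ 5.48 m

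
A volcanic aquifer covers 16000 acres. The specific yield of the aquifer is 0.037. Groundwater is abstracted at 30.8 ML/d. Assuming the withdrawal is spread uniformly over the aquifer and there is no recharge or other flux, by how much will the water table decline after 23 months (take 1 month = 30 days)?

Δh ≈ 8.87 m

A = 16000 acres = 6.475 × 10^7 m²
Q = 30.8 ML/d = 30800 m³/d
t = 23 months = 690 d
ΔV = Q × t = 30800 m³/d × 690 d = 2.125 × 10^7 m³
Δh = ΔV / (Sy × A) = 2.125 × 10^7 / (0.037 × 6.475 × 10^7) = 8.871 m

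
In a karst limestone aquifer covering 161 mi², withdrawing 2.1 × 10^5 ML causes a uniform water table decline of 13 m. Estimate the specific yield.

Sy ≈ 0.039

A = 161 mi² = 4.17 × 10^8 m²
ΔV = 2.1 × 10^5 ML = 2.1 × 10^8 m³
Sy = ΔV / (A × Δh) = 2.1 × 10^8 m³ / (4.17 × 10^8 m² × 13 m) = 0.03874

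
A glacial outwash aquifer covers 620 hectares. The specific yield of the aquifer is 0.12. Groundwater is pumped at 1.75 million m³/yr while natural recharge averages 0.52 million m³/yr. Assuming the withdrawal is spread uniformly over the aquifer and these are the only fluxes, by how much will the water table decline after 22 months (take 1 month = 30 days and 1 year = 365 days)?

A = 620 hectares = 6.2 × 10^6 m²
Net abstraction = 1.75 − 0.52 = 1.23 million m³/yr
Q_net = 1.23 million m³/yr = 3370 m³/d
t = 22 months = 660 d
ΔV = Q × t = 3370 m³/d × 660 d = 2.224 × 10^6 m³
Δh = ΔV / (Sy × A) = 2.224 × 10^6 / (0.12 × 6.2 × 10^6) = 2.989 m

Δh ≈ 2.99 m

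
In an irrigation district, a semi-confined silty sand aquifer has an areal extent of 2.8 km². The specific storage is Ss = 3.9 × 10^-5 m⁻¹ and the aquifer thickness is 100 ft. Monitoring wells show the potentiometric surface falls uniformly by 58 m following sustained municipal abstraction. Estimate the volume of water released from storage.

ΔV ≈ 1.93 × 10^5 m³

b = 100 ft = 30.48 m
S = Ss × b = 3.9 × 10^-5 m⁻¹ × 30.48 m = 1.189 × 10^-3
A = 2.8 km² = 2.8 × 10^6 m²
ΔV = S × A × Δh = 0.001189 × 2.8 × 10^6 m² × 58 m = 1.93 × 10^5 m³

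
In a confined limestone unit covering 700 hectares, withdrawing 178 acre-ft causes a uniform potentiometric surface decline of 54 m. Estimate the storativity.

A = 700 hectares = 7 × 10^6 m²
ΔV = 178 acre-ft = 2.196 × 10^5 m³
S = ΔV / (A × Δh) = 2.196 × 10^5 m³ / (7 × 10^6 m² × 54 m) = 5.808 × 10^-4

S ≈ 5.8 × 10^-4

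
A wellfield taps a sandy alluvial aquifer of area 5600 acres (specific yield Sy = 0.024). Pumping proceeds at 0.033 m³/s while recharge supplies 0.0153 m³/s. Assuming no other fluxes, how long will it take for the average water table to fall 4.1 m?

A = 5600 acres = 2.266 × 10^7 m²
ΔV = Sy × A × Δh = 0.024 × 2.266 × 10^7 × 4.1 = 2.23 × 10^6 m³
Net withdrawal = 0.033 − 0.0153 = 0.0177 m³/s = 1529 m³/d
t = ΔV / Q = 2.23 × 10^6 m³ / 1529 m³/d = 1458 d

t ≈ 1460 days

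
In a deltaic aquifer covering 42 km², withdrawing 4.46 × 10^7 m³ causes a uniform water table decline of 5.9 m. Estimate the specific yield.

A = 42 km² = 4.2 × 10^7 m²
Sy = ΔV / (A × Δh) = 4.46 × 10^7 m³ / (4.2 × 10^7 m² × 5.9 m) = 0.18

Sy ≈ 0.18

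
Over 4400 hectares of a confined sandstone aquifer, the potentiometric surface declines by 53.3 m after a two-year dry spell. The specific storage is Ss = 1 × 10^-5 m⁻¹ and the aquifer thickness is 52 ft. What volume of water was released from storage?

ΔV ≈ 3.72 × 10^5 m³

b = 52 ft = 15.85 m
S = Ss × b = 1 × 10^-5 m⁻¹ × 15.85 m = 1.585 × 10^-4
A = 4400 hectares = 4.4 × 10^7 m²
ΔV = S × A × Δh = 1.585 × 10^-4 × 4.4 × 10^7 m² × 53.3 m = 3.717 × 10^5 m³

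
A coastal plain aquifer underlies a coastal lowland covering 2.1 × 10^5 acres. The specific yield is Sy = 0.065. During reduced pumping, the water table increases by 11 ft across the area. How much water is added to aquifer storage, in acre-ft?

A = 2.1 × 10^5 acres = 8.498 × 10^8 m²
Δh = 11 ft = 3.353 m
ΔV = Sy × A × Δh = 0.065 × 8.498 × 10^8 m² × 3.353 m = 1.852 × 10^8 m³
ΔV = 1.852 × 10^8 m³ = 1.501 × 10^5 acre-ft

ΔV ≈ 1.5 × 10^5 acre-ft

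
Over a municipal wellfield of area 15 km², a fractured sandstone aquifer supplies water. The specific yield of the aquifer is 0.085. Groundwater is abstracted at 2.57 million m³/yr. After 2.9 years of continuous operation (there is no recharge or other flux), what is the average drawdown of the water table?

Δh ≈ 5.85 m

A = 15 km² = 1.5 × 10^7 m²
Q = 2.57 million m³/yr = 7041 m³/d
t = 2.9 years = 1058 d
ΔV = Q × t = 7041 m³/d × 1058 d = 7.453 × 10^6 m³
Δh = ΔV / (Sy × A) = 7.453 × 10^6 / (0.085 × 1.5 × 10^7) = 5.845 m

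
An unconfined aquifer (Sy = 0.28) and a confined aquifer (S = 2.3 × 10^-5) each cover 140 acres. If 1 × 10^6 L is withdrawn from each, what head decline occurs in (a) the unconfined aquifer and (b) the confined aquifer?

A = 140 acres = 5.666 × 10^5 m²
ΔV = 1 × 10^6 L = 1000 m³
Unconfined: Δh_u = ΔV/(Sy·A) = 1000/(0.28 × 5.666 × 10^5) = 0.006304 m
Confined: Δh_c = ΔV/(S·A) = 1000/(2.3 × 10^-5 × 5.666 × 10^5) = 76.74 m

Δh_u ≈ 0.0063 m; Δh_c ≈ 76.7 m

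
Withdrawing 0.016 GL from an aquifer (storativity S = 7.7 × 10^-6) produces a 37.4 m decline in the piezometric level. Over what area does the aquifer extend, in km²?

ΔV = 0.016 GL = 16000 m³
A = ΔV / (S × Δh) = 16000 / (7.7 × 10^-6 × 37.4) = 5.556 × 10^7 m²
A = 5.556 × 10^7 m² = 55.56 km²

A ≈ 55.6 km²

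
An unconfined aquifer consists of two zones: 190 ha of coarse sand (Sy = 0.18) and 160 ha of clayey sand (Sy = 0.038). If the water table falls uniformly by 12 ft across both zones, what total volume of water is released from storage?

A₁ = 190 ha = 1.9 × 10^6 m²; A₂ = 160 ha = 1.6 × 10^6 m²
Δh = 12 ft = 3.658 m
ΔV₁ = 0.18 × 1.9 × 10^6 × 3.658 = 1.251 × 10^6 m³
ΔV₂ = 0.038 × 1.6 × 10^6 × 3.658 = 2.224 × 10^5 m³
ΔV = ΔV₁ + ΔV₂ = 1.473 × 10^6 m³

ΔV ≈ 1.47 × 10^6 m³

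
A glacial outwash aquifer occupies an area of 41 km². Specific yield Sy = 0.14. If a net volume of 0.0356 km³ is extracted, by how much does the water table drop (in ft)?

A = 41 km² = 4.1 × 10^7 m²
ΔV = 0.0356 km³ = 3.56 × 10^7 m³
Δh = ΔV / (Sy × A) = 3.56 × 10^7 m³ / (0.14 × 4.1 × 10^7 m²) = 6.202 m
Δh = 6.202 m = 20.35 ft

Δh ≈ 20.3 ft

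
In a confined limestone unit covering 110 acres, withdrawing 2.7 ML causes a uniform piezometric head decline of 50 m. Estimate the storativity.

S ≈ 1.2 × 10^-4

A = 110 acres = 4.452 × 10^5 m²
ΔV = 2.7 ML = 2700 m³
S = ΔV / (A × Δh) = 2700 m³ / (4.452 × 10^5 m² × 50 m) = 1.213 × 10^-4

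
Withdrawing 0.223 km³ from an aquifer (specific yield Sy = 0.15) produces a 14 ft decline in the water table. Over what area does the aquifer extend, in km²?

Δh = 14 ft = 4.267 m
ΔV = 0.223 km³ = 2.23 × 10^8 m³
A = ΔV / (Sy × Δh) = 2.23 × 10^8 / (0.15 × 4.267) = 3.484 × 10^8 m²
A = 3.484 × 10^8 m² = 348.4 km²

A ≈ 348 km²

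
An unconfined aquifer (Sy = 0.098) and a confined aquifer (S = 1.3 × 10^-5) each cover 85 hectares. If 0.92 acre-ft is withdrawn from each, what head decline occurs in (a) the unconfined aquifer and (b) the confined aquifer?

Δh_u ≈ 0.0136 m; Δh_c ≈ 103 m

A = 85 hectares = 8.5 × 10^5 m²
ΔV = 0.92 acre-ft = 1135 m³
Unconfined: Δh_u = ΔV/(Sy·A) = 1135/(0.098 × 8.5 × 10^5) = 0.01362 m
Confined: Δh_c = ΔV/(S·A) = 1135/(1.3 × 10^-5 × 8.5 × 10^5) = 102.7 m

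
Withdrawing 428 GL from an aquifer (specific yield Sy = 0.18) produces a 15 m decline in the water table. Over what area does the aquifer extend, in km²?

ΔV = 428 GL = 4.28 × 10^8 m³
A = ΔV / (Sy × Δh) = 4.28 × 10^8 / (0.18 × 15) = 1.585 × 10^8 m²
A = 1.585 × 10^8 m² = 158.5 km²

A ≈ 159 km²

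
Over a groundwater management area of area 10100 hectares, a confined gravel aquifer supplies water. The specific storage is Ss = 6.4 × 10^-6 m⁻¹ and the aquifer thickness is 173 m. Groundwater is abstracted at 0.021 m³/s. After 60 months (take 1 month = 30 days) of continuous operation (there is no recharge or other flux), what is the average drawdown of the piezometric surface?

Δh ≈ 29.2 m

S = Ss × b = 6.4 × 10^-6 m⁻¹ × 173 m = 1.107 × 10^-3
A = 10100 hectares = 1.01 × 10^8 m²
Q = 0.021 m³/s = 1814 m³/d
t = 60 months = 1800 d
ΔV = Q × t = 1814 m³/d × 1800 d = 3.266 × 10^6 m³
Δh = ΔV / (S × A) = 3.266 × 10^6 / (0.001107 × 1.01 × 10^8) = 29.21 m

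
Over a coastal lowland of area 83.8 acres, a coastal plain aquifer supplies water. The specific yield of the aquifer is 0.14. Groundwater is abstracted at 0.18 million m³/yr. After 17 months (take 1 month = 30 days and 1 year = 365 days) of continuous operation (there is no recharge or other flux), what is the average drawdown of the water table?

Δh ≈ 5.3 m

A = 83.8 acres = 3.391 × 10^5 m²
Q = 0.18 million m³/yr = 493.2 m³/d
t = 17 months = 510 d
ΔV = Q × t = 493.2 m³/d × 510 d = 2.515 × 10^5 m³
Δh = ΔV / (Sy × A) = 2.515 × 10^5 / (0.14 × 3.391 × 10^5) = 5.297 m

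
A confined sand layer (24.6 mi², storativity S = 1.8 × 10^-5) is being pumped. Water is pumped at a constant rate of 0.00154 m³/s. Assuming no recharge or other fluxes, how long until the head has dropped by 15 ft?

A = 24.6 mi² = 6.371 × 10^7 m²
Δh = 15 ft = 4.572 m
ΔV = S × A × Δh = 1.8 × 10^-5 × 6.371 × 10^7 × 4.572 = 5243 m³
Q = 0.00154 m³/s = 133.1 m³/d
t = ΔV / Q = 5243 m³ / 133.1 m³/d = 39.41 d

t ≈ 39.4 days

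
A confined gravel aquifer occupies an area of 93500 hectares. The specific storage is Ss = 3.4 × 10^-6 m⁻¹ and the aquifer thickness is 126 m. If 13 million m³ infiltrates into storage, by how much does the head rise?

Δh ≈ 32.5 m

S = Ss × b = 3.4 × 10^-6 m⁻¹ × 126 m = 4.284 × 10^-4
A = 93500 hectares = 9.35 × 10^8 m²
ΔV = 13 million m³ = 1.3 × 10^7 m³
Δh = ΔV / (S × A) = 1.3 × 10^7 m³ / (4.284 × 10^-4 × 9.35 × 10^8 m²) = 32.46 m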